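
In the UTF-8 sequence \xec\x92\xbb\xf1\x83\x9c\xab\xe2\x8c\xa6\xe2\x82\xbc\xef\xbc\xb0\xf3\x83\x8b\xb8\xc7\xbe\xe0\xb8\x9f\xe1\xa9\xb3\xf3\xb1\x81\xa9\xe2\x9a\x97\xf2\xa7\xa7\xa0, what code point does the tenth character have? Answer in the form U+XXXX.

U+F1069

Offset 0: leading byte 0xEC = 11101100 → 3-byte char #1 = EC 92 BB.
Offset 3: leading byte 0xF1 = 11110001 → 4-byte char #2 = F1 83 9C AB.
Offset 7: leading byte 0xE2 = 11100010 → 3-byte char #3 = E2 8C A6.
Offset 10: leading byte 0xE2 = 11100010 → 3-byte char #4 = E2 82 BC.
Offset 13: leading byte 0xEF = 11101111 → 3-byte char #5 = EF BC B0.
Offset 16: leading byte 0xF3 = 11110011 → 4-byte char #6 = F3 83 8B B8.
Offset 20: leading byte 0xC7 = 11000111 → 2-byte char #7 = C7 BE.
Offset 22: leading byte 0xE0 = 11100000 → 3-byte char #8 = E0 B8 9F.
Offset 25: leading byte 0xE1 = 11100001 → 3-byte char #9 = E1 A9 B3.
Offset 28: leading byte 0xF3 = 11110011 → 4-byte char #10 = F3 B1 81 A9.
Leading byte 0xF3 = 11110011 matches 11110xxx → 4-byte sequence.
Byte 1: 0xF3 = 11110011, payload 011 (3 bits).
Byte 2: 0xB1 = 10110001 (10xxxxxx ✓), payload 110001.
Byte 3: 0x81 = 10000001 (10xxxxxx ✓), payload 000001.
Byte 4: 0xA9 = 10101001 (10xxxxxx ✓), payload 101001.
Concatenate: 011110001000001101001 = 0xF1069 (21 bits → U+F1069).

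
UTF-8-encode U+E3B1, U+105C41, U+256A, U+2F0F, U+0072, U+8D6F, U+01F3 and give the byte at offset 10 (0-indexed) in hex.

0xE2

U+E3B1 → 3-byte form EE 8E B1 at offsets 0–2.
U+105C41 → 4-byte form F4 85 B1 81 at offsets 3–6.
U+256A → 3-byte form E2 95 AA at offsets 7–9.
U+2F0F → 3-byte form E2 BC 8F at offsets 10–12.
Offset 10 falls in char 4's range; it's byte 1 of E2 BC 8F = 0xE2.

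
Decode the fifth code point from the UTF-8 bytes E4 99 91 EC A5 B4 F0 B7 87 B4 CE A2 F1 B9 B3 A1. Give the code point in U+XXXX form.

Offset 0: leading byte 0xE4 = 11100100 → 3-byte char #1 = E4 99 91.
Offset 3: leading byte 0xEC = 11101100 → 3-byte char #2 = EC A5 B4.
Offset 6: leading byte 0xF0 = 11110000 → 4-byte char #3 = F0 B7 87 B4.
Offset 10: leading byte 0xCE = 11001110 → 2-byte char #4 = CE A2.
Offset 12: leading byte 0xF1 = 11110001 → 4-byte char #5 = F1 B9 B3 A1.
Leading byte 0xF1 = 11110001 matches 11110xxx → 4-byte sequence.
Byte 1: 0xF1 = 11110001, payload 001 (3 bits).
Byte 2: 0xB9 = 10111001 (10xxxxxx ✓), payload 111001.
Byte 3: 0xB3 = 10110011 (10xxxxxx ✓), payload 110011.
Byte 4: 0xA1 = 10100001 (10xxxxxx ✓), payload 100001.
Concatenate: 001111001110011100001 = 0x79CE1 (21 bits → U+79CE1).

U+79CE1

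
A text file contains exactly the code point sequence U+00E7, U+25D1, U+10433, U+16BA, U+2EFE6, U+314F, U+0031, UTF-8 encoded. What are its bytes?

C3 A7 E2 97 91 F0 90 90 B3 E1 9A BA F0 AE BF A6 E3 85 8F 31

U+00E7: 2-byte form → C3 A7.
U+25D1: 3-byte form → E2 97 91.
U+10433: 4-byte form → F0 90 90 B3.
U+16BA: 3-byte form → E1 9A BA.
U+2EFE6: 4-byte form → F0 AE BF A6.
U+314F: 3-byte form → E3 85 8F.
U+0031: 1-byte form → 31.
Concatenated (20 bytes): C3 A7 E2 97 91 F0 90 90 B3 E1 9A BA F0 AE BF A6 E3 85 8F 31.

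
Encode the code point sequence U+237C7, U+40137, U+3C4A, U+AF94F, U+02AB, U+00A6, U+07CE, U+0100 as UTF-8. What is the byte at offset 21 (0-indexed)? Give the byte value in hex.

U+237C7 → 4-byte form F0 A3 9F 87 at offsets 0–3.
U+40137 → 4-byte form F1 80 84 B7 at offsets 4–7.
U+3C4A → 3-byte form E3 B1 8A at offsets 8–10.
U+AF94F → 4-byte form F2 AF A5 8F at offsets 11–14.
U+02AB → 2-byte form CA AB at offsets 15–16.
U+00A6 → 2-byte form C2 A6 at offsets 17–18.
U+07CE → 2-byte form DF 8E at offsets 19–20.
U+0100 → 2-byte form C4 80 at offsets 21–22.
Offset 21 falls in char 8's range; it's byte 1 of C4 80 = 0xC4.

0xC4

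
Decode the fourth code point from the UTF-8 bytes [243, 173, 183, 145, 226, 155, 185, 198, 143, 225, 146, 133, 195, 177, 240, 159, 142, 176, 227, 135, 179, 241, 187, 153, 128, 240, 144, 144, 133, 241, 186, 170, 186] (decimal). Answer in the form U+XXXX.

U+1485

Offset 0: leading byte 0xF3 = 11110011 → 4-byte char #1 = F3 AD B7 91.
Offset 4: leading byte 0xE2 = 11100010 → 3-byte char #2 = E2 9B B9.
Offset 7: leading byte 0xC6 = 11000110 → 2-byte char #3 = C6 8F.
Offset 9: leading byte 0xE1 = 11100001 → 3-byte char #4 = E1 92 85.
Leading byte 0xE1 = 11100001 matches 1110xxxx → 3-byte sequence.
Byte 1: 0xE1 = 11100001, payload 0001 (4 bits).
Byte 2: 0x92 = 10010010 (10xxxxxx ✓), payload 010010.
Byte 3: 0x85 = 10000101 (10xxxxxx ✓), payload 000101.
Concatenate: 0001010010000101 = 0x1485 (16 bits → U+1485).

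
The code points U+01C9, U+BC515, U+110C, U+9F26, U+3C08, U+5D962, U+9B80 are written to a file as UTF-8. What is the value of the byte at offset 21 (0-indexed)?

0x80

U+01C9 → 2-byte form C7 89 at offsets 0–1.
U+BC515 → 4-byte form F2 BC 94 95 at offsets 2–5.
U+110C → 3-byte form E1 84 8C at offsets 6–8.
U+9F26 → 3-byte form E9 BC A6 at offsets 9–11.
U+3C08 → 3-byte form E3 B0 88 at offsets 12–14.
U+5D962 → 4-byte form F1 9D A5 A2 at offsets 15–18.
U+9B80 → 3-byte form E9 AE 80 at offsets 19–21.
Offset 21 falls in char 7's range; it's byte 3 of E9 AE 80 = 0x80.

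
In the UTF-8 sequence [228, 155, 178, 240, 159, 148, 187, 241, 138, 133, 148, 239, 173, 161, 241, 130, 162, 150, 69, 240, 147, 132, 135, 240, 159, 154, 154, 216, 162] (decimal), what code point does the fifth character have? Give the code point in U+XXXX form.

Offset 0: leading byte 0xE4 = 11100100 → 3-byte char #1 = E4 9B B2.
Offset 3: leading byte 0xF0 = 11110000 → 4-byte char #2 = F0 9F 94 BB.
Offset 7: leading byte 0xF1 = 11110001 → 4-byte char #3 = F1 8A 85 94.
Offset 11: leading byte 0xEF = 11101111 → 3-byte char #4 = EF AD A1.
Offset 14: leading byte 0xF1 = 11110001 → 4-byte char #5 = F1 82 A2 96.
Leading byte 0xF1 = 11110001 matches 11110xxx → 4-byte sequence.
Byte 1: 0xF1 = 11110001, payload 001 (3 bits).
Byte 2: 0x82 = 10000010 (10xxxxxx ✓), payload 000010.
Byte 3: 0xA2 = 10100010 (10xxxxxx ✓), payload 100010.
Byte 4: 0x96 = 10010110 (10xxxxxx ✓), payload 010110.
Concatenate: 001000010100010010110 = 0x42896 (21 bits → U+42896).

U+42896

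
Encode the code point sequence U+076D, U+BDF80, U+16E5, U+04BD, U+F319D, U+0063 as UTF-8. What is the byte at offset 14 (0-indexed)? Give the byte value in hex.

U+076D → 2-byte form DD AD at offsets 0–1.
U+BDF80 → 4-byte form F2 BD BE 80 at offsets 2–5.
U+16E5 → 3-byte form E1 9B A5 at offsets 6–8.
U+04BD → 2-byte form D2 BD at offsets 9–10.
U+F319D → 4-byte form F3 B3 86 9D at offsets 11–14.
Offset 14 falls in char 5's range; it's byte 4 of F3 B3 86 9D = 0x9D.

0x9D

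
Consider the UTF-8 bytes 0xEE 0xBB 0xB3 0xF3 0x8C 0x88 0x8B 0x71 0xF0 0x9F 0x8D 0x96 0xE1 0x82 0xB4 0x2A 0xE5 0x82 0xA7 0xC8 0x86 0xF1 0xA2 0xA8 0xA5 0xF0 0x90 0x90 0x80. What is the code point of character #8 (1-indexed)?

Offset 0: leading byte 0xEE = 11101110 → 3-byte char #1 = EE BB B3.
Offset 3: leading byte 0xF3 = 11110011 → 4-byte char #2 = F3 8C 88 8B.
Offset 7: leading byte 0x71 = 01110001 → 1-byte char #3 = 71.
Offset 8: leading byte 0xF0 = 11110000 → 4-byte char #4 = F0 9F 8D 96.
Offset 12: leading byte 0xE1 = 11100001 → 3-byte char #5 = E1 82 B4.
Offset 15: leading byte 0x2A = 00101010 → 1-byte char #6 = 2A.
Offset 16: leading byte 0xE5 = 11100101 → 3-byte char #7 = E5 82 A7.
Offset 19: leading byte 0xC8 = 11001000 → 2-byte char #8 = C8 86.
Leading byte 0xC8 = 11001000 matches 110xxxxx → 2-byte sequence.
Byte 1: 0xC8 = 11001000, payload 01000 (5 bits).
Byte 2: 0x86 = 10000110 (10xxxxxx ✓), payload 000110.
Concatenate: 01000000110 = 0x206 (11 bits → U+0206).

U+0206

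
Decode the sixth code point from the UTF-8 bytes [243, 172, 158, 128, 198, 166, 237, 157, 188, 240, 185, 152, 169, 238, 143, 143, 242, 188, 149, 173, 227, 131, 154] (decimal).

Offset 0: leading byte 0xF3 = 11110011 → 4-byte char #1 = F3 AC 9E 80.
Offset 4: leading byte 0xC6 = 11000110 → 2-byte char #2 = C6 A6.
Offset 6: leading byte 0xED = 11101101 → 3-byte char #3 = ED 9D BC.
Offset 9: leading byte 0xF0 = 11110000 → 4-byte char #4 = F0 B9 98 A9.
Offset 13: leading byte 0xEE = 11101110 → 3-byte char #5 = EE 8F 8F.
Offset 16: leading byte 0xF2 = 11110010 → 4-byte char #6 = F2 BC 95 AD.
Leading byte 0xF2 = 11110010 matches 11110xxx → 4-byte sequence.
Byte 1: 0xF2 = 11110010, payload 010 (3 bits).
Byte 2: 0xBC = 10111100 (10xxxxxx ✓), payload 111100.
Byte 3: 0x95 = 10010101 (10xxxxxx ✓), payload 010101.
Byte 4: 0xAD = 10101101 (10xxxxxx ✓), payload 101101.
Concatenate: 010111100010101101101 = 0xBC56D (21 bits → U+BC56D).

U+BC56D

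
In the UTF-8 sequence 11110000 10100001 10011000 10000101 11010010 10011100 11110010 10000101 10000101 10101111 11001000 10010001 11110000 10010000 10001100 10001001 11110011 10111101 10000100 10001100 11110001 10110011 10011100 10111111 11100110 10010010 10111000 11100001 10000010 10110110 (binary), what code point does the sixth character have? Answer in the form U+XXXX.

Offset 0: leading byte 0xF0 = 11110000 → 4-byte char #1 = F0 A1 98 85.
Offset 4: leading byte 0xD2 = 11010010 → 2-byte char #2 = D2 9C.
Offset 6: leading byte 0xF2 = 11110010 → 4-byte char #3 = F2 85 85 AF.
Offset 10: leading byte 0xC8 = 11001000 → 2-byte char #4 = C8 91.
Offset 12: leading byte 0xF0 = 11110000 → 4-byte char #5 = F0 90 8C 89.
Offset 16: leading byte 0xF3 = 11110011 → 4-byte char #6 = F3 BD 84 8C.
Leading byte 0xF3 = 11110011 matches 11110xxx → 4-byte sequence.
Byte 1: 0xF3 = 11110011, payload 011 (3 bits).
Byte 2: 0xBD = 10111101 (10xxxxxx ✓), payload 111101.
Byte 3: 0x84 = 10000100 (10xxxxxx ✓), payload 000100.
Byte 4: 0x8C = 10001100 (10xxxxxx ✓), payload 001100.
Concatenate: 011111101000100001100 = 0xFD10C (21 bits → U+FD10C).

U+FD10C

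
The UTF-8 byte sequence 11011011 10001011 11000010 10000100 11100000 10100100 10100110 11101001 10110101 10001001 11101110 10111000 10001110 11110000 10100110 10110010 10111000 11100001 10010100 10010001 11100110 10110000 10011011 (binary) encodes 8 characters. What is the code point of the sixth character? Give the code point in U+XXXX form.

U+26CB8

Offset 0: leading byte 0xDB = 11011011 → 2-byte char #1 = DB 8B.
Offset 2: leading byte 0xC2 = 11000010 → 2-byte char #2 = C2 84.
Offset 4: leading byte 0xE0 = 11100000 → 3-byte char #3 = E0 A4 A6.
Offset 7: leading byte 0xE9 = 11101001 → 3-byte char #4 = E9 B5 89.
Offset 10: leading byte 0xEE = 11101110 → 3-byte char #5 = EE B8 8E.
Offset 13: leading byte 0xF0 = 11110000 → 4-byte char #6 = F0 A6 B2 B8.
Leading byte 0xF0 = 11110000 matches 11110xxx → 4-byte sequence.
Byte 1: 0xF0 = 11110000, payload 000 (3 bits).
Byte 2: 0xA6 = 10100110 (10xxxxxx ✓), payload 100110.
Byte 3: 0xB2 = 10110010 (10xxxxxx ✓), payload 110010.
Byte 4: 0xB8 = 10111000 (10xxxxxx ✓), payload 111000.
Concatenate: 000100110110010111000 = 0x26CB8 (21 bits → U+26CB8).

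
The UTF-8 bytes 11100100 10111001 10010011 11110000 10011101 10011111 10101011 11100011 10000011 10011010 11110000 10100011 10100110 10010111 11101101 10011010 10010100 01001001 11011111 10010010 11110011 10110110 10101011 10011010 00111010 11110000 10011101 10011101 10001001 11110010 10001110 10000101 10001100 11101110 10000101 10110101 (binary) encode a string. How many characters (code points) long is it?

Byte at offset 0: 0xE4 = 11100100 → 3-byte char (#1). Advance 3.
Byte at offset 3: 0xF0 = 11110000 → 4-byte char (#2). Advance 4.
Byte at offset 7: 0xE3 = 11100011 → 3-byte char (#3). Advance 3.
Byte at offset 10: 0xF0 = 11110000 → 4-byte char (#4). Advance 4.
Byte at offset 14: 0xED = 11101101 → 3-byte char (#5). Advance 3.
Byte at offset 17: 0x49 = 01001001 → 1-byte char (#6). Advance 1.
Byte at offset 18: 0xDF = 11011111 → 2-byte char (#7). Advance 2.
Byte at offset 20: 0xF3 = 11110011 → 4-byte char (#8). Advance 4.
Byte at offset 24: 0x3A = 00111010 → 1-byte char (#9). Advance 1.
Byte at offset 25: 0xF0 = 11110000 → 4-byte char (#10). Advance 4.
Byte at offset 29: 0xF2 = 11110010 → 4-byte char (#11). Advance 4.
Byte at offset 33: 0xEE = 11101110 → 3-byte char (#12). Advance 3.
Reached end at offset 36 after 12 code points.

12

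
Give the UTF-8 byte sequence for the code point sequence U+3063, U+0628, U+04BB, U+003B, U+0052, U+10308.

E3 81 A3 D8 A8 D2 BB 3B 52 F0 90 8C 88

U+3063: 3-byte form → E3 81 A3.
U+0628: 2-byte form → D8 A8.
U+04BB: 2-byte form → D2 BB.
U+003B: 1-byte form → 3B.
U+0052: 1-byte form → 52.
U+10308: 4-byte form → F0 90 8C 88.
Concatenated (13 bytes): E3 81 A3 D8 A8 D2 BB 3B 52 F0 90 8C 88.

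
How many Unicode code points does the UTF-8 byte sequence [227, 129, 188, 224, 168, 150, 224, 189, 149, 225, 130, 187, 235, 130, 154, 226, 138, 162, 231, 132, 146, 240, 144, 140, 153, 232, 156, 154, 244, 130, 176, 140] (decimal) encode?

10

Byte at offset 0: 0xE3 = 11100011 → 3-byte char (#1). Advance 3.
Byte at offset 3: 0xE0 = 11100000 → 3-byte char (#2). Advance 3.
Byte at offset 6: 0xE0 = 11100000 → 3-byte char (#3). Advance 3.
Byte at offset 9: 0xE1 = 11100001 → 3-byte char (#4). Advance 3.
Byte at offset 12: 0xEB = 11101011 → 3-byte char (#5). Advance 3.
Byte at offset 15: 0xE2 = 11100010 → 3-byte char (#6). Advance 3.
Byte at offset 18: 0xE7 = 11100111 → 3-byte char (#7). Advance 3.
Byte at offset 21: 0xF0 = 11110000 → 4-byte char (#8). Advance 4.
Byte at offset 25: 0xE8 = 11101000 → 3-byte char (#9). Advance 3.
Byte at offset 28: 0xF4 = 11110100 → 4-byte char (#10). Advance 4.
Reached end at offset 32 after 10 code points.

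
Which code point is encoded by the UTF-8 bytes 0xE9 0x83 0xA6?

Leading byte 0xE9 = 11101001 matches 1110xxxx → 3-byte sequence.
Byte 1: 0xE9 = 11101001, payload 1001 (4 bits).
Byte 2: 0x83 = 10000011 (10xxxxxx ✓), payload 000011.
Byte 3: 0xA6 = 10100110 (10xxxxxx ✓), payload 100110.
Concatenate: 1001000011100110 = 0x90E6 (16 bits → U+90E6).

U+90E6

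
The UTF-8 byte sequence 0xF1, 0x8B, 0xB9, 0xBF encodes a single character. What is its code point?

U+4BE7F

Leading byte 0xF1 = 11110001 matches 11110xxx → 4-byte sequence.
Byte 1: 0xF1 = 11110001, payload 001 (3 bits).
Byte 2: 0x8B = 10001011 (10xxxxxx ✓), payload 001011.
Byte 3: 0xB9 = 10111001 (10xxxxxx ✓), payload 111001.
Byte 4: 0xBF = 10111111 (10xxxxxx ✓), payload 111111.
Concatenate: 001001011111001111111 = 0x4BE7F (21 bits → U+4BE7F).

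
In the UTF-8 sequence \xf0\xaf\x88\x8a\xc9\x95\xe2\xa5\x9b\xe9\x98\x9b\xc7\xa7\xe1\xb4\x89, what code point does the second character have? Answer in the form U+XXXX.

Offset 0: leading byte 0xF0 = 11110000 → 4-byte char #1 = F0 AF 88 8A.
Offset 4: leading byte 0xC9 = 11001001 → 2-byte char #2 = C9 95.
Leading byte 0xC9 = 11001001 matches 110xxxxx → 2-byte sequence.
Byte 1: 0xC9 = 11001001, payload 01001 (5 bits).
Byte 2: 0x95 = 10010101 (10xxxxxx ✓), payload 010101.
Concatenate: 01001010101 = 0x255 (11 bits → U+0255).

U+0255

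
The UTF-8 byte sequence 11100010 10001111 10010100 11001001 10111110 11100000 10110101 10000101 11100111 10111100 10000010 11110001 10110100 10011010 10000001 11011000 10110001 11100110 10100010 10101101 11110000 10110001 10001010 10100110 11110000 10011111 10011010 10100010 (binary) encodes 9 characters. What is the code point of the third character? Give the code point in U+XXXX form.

Offset 0: leading byte 0xE2 = 11100010 → 3-byte char #1 = E2 8F 94.
Offset 3: leading byte 0xC9 = 11001001 → 2-byte char #2 = C9 BE.
Offset 5: leading byte 0xE0 = 11100000 → 3-byte char #3 = E0 B5 85.
Leading byte 0xE0 = 11100000 matches 1110xxxx → 3-byte sequence.
Byte 1: 0xE0 = 11100000, payload 0000 (4 bits).
Byte 2: 0xB5 = 10110101 (10xxxxxx ✓), payload 110101.
Byte 3: 0x85 = 10000101 (10xxxxxx ✓), payload 000101.
Concatenate: 0000110101000101 = 0xD45 (16 bits → U+0D45).

U+0D45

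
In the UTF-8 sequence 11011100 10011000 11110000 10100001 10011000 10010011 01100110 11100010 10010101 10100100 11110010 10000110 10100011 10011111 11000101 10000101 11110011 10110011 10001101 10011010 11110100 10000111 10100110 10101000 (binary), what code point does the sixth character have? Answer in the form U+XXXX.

Offset 0: leading byte 0xDC = 11011100 → 2-byte char #1 = DC 98.
Offset 2: leading byte 0xF0 = 11110000 → 4-byte char #2 = F0 A1 98 93.
Offset 6: leading byte 0x66 = 01100110 → 1-byte char #3 = 66.
Offset 7: leading byte 0xE2 = 11100010 → 3-byte char #4 = E2 95 A4.
Offset 10: leading byte 0xF2 = 11110010 → 4-byte char #5 = F2 86 A3 9F.
Offset 14: leading byte 0xC5 = 11000101 → 2-byte char #6 = C5 85.
Leading byte 0xC5 = 11000101 matches 110xxxxx → 2-byte sequence.
Byte 1: 0xC5 = 11000101, payload 00101 (5 bits).
Byte 2: 0x85 = 10000101 (10xxxxxx ✓), payload 000101.
Concatenate: 00101000101 = 0x145 (11 bits → U+0145).

U+0145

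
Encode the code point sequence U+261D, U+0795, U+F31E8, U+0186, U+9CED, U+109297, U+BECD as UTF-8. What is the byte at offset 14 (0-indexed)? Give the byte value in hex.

0xF4

U+261D → 3-byte form E2 98 9D at offsets 0–2.
U+0795 → 2-byte form DE 95 at offsets 3–4.
U+F31E8 → 4-byte form F3 B3 87 A8 at offsets 5–8.
U+0186 → 2-byte form C6 86 at offsets 9–10.
U+9CED → 3-byte form E9 B3 AD at offsets 11–13.
U+109297 → 4-byte form F4 89 8A 97 at offsets 14–17.
Offset 14 falls in char 6's range; it's byte 1 of F4 89 8A 97 = 0xF4.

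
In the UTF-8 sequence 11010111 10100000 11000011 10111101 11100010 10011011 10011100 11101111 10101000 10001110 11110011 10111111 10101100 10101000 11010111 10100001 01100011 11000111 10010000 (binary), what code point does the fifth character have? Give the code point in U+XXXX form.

U+FFB28

Offset 0: leading byte 0xD7 = 11010111 → 2-byte char #1 = D7 A0.
Offset 2: leading byte 0xC3 = 11000011 → 2-byte char #2 = C3 BD.
Offset 4: leading byte 0xE2 = 11100010 → 3-byte char #3 = E2 9B 9C.
Offset 7: leading byte 0xEF = 11101111 → 3-byte char #4 = EF A8 8E.
Offset 10: leading byte 0xF3 = 11110011 → 4-byte char #5 = F3 BF AC A8.
Leading byte 0xF3 = 11110011 matches 11110xxx → 4-byte sequence.
Byte 1: 0xF3 = 11110011, payload 011 (3 bits).
Byte 2: 0xBF = 10111111 (10xxxxxx ✓), payload 111111.
Byte 3: 0xAC = 10101100 (10xxxxxx ✓), payload 101100.
Byte 4: 0xA8 = 10101000 (10xxxxxx ✓), payload 101000.
Concatenate: 011111111101100101000 = 0xFFB28 (21 bits → U+FFB28).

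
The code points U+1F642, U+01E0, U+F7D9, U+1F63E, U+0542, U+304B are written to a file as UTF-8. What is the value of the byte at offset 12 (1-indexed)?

1-indexed offset 12 is 0-indexed offset 11.
U+1F642 → 4-byte form F0 9F 99 82 at offsets 0–3.
U+01E0 → 2-byte form C7 A0 at offsets 4–5.
U+F7D9 → 3-byte form EF 9F 99 at offsets 6–8.
U+1F63E → 4-byte form F0 9F 98 BE at offsets 9–12.
Offset 11 falls in char 4's range; it's byte 3 of F0 9F 98 BE = 0x98.

0x98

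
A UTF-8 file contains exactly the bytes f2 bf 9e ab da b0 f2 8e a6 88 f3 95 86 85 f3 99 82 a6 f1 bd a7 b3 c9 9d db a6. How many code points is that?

Byte at offset 0: 0xF2 = 11110010 → 4-byte char (#1). Advance 4.
Byte at offset 4: 0xDA = 11011010 → 2-byte char (#2). Advance 2.
Byte at offset 6: 0xF2 = 11110010 → 4-byte char (#3). Advance 4.
Byte at offset 10: 0xF3 = 11110011 → 4-byte char (#4). Advance 4.
Byte at offset 14: 0xF3 = 11110011 → 4-byte char (#5). Advance 4.
Byte at offset 18: 0xF1 = 11110001 → 4-byte char (#6). Advance 4.
Byte at offset 22: 0xC9 = 11001001 → 2-byte char (#7). Advance 2.
Byte at offset 24: 0xDB = 11011011 → 2-byte char (#8). Advance 2.
Reached end at offset 26 after 8 code points.

8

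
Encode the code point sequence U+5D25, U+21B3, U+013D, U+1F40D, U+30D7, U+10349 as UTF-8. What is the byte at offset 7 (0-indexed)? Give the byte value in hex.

U+5D25 → 3-byte form E5 B4 A5 at offsets 0–2.
U+21B3 → 3-byte form E2 86 B3 at offsets 3–5.
U+013D → 2-byte form C4 BD at offsets 6–7.
Offset 7 falls in char 3's range; it's byte 2 of C4 BD = 0xBD.

0xBD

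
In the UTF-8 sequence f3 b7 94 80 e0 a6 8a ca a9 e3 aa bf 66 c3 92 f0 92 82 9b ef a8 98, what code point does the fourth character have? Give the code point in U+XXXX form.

U+3ABF

Offset 0: leading byte 0xF3 = 11110011 → 4-byte char #1 = F3 B7 94 80.
Offset 4: leading byte 0xE0 = 11100000 → 3-byte char #2 = E0 A6 8A.
Offset 7: leading byte 0xCA = 11001010 → 2-byte char #3 = CA A9.
Offset 9: leading byte 0xE3 = 11100011 → 3-byte char #4 = E3 AA BF.
Leading byte 0xE3 = 11100011 matches 1110xxxx → 3-byte sequence.
Byte 1: 0xE3 = 11100011, payload 0011 (4 bits).
Byte 2: 0xAA = 10101010 (10xxxxxx ✓), payload 101010.
Byte 3: 0xBF = 10111111 (10xxxxxx ✓), payload 111111.
Concatenate: 0011101010111111 = 0x3ABF (16 bits → U+3ABF).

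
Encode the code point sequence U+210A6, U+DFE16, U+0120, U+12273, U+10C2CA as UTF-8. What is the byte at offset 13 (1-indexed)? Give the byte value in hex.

0x89

1-indexed offset 13 is 0-indexed offset 12.
U+210A6 → 4-byte form F0 A1 82 A6 at offsets 0–3.
U+DFE16 → 4-byte form F3 9F B8 96 at offsets 4–7.
U+0120 → 2-byte form C4 A0 at offsets 8–9.
U+12273 → 4-byte form F0 92 89 B3 at offsets 10–13.
Offset 12 falls in char 4's range; it's byte 3 of F0 92 89 B3 = 0x89.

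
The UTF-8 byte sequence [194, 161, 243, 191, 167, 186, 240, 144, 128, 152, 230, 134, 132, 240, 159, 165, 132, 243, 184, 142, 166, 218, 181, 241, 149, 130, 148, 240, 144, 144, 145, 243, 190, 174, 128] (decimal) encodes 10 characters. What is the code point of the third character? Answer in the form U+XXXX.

Offset 0: leading byte 0xC2 = 11000010 → 2-byte char #1 = C2 A1.
Offset 2: leading byte 0xF3 = 11110011 → 4-byte char #2 = F3 BF A7 BA.
Offset 6: leading byte 0xF0 = 11110000 → 4-byte char #3 = F0 90 80 98.
Leading byte 0xF0 = 11110000 matches 11110xxx → 4-byte sequence.
Byte 1: 0xF0 = 11110000, payload 000 (3 bits).
Byte 2: 0x90 = 10010000 (10xxxxxx ✓), payload 010000.
Byte 3: 0x80 = 10000000 (10xxxxxx ✓), payload 000000.
Byte 4: 0x98 = 10011000 (10xxxxxx ✓), payload 011000.
Concatenate: 000010000000000011000 = 0x10018 (21 bits → U+10018).

U+10018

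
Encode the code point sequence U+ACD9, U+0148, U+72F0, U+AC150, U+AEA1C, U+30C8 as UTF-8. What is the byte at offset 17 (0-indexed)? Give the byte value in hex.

0x83

U+ACD9 → 3-byte form EA B3 99 at offsets 0–2.
U+0148 → 2-byte form C5 88 at offsets 3–4.
U+72F0 → 3-byte form E7 8B B0 at offsets 5–7.
U+AC150 → 4-byte form F2 AC 85 90 at offsets 8–11.
U+AEA1C → 4-byte form F2 AE A8 9C at offsets 12–15.
U+30C8 → 3-byte form E3 83 88 at offsets 16–18.
Offset 17 falls in char 6's range; it's byte 2 of E3 83 88 = 0x83.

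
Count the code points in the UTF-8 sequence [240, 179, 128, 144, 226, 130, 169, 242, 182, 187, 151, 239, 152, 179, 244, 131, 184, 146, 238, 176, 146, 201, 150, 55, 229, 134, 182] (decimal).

9

Byte at offset 0: 0xF0 = 11110000 → 4-byte char (#1). Advance 4.
Byte at offset 4: 0xE2 = 11100010 → 3-byte char (#2). Advance 3.
Byte at offset 7: 0xF2 = 11110010 → 4-byte char (#3). Advance 4.
Byte at offset 11: 0xEF = 11101111 → 3-byte char (#4). Advance 3.
Byte at offset 14: 0xF4 = 11110100 → 4-byte char (#5). Advance 4.
Byte at offset 18: 0xEE = 11101110 → 3-byte char (#6). Advance 3.
Byte at offset 21: 0xC9 = 11001001 → 2-byte char (#7). Advance 2.
Byte at offset 23: 0x37 = 00110111 → 1-byte char (#8). Advance 1.
Byte at offset 24: 0xE5 = 11100101 → 3-byte char (#9). Advance 3.
Reached end at offset 27 after 9 code points.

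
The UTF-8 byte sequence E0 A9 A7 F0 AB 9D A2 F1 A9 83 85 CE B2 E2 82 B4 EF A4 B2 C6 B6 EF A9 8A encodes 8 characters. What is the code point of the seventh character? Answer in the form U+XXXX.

Offset 0: leading byte 0xE0 = 11100000 → 3-byte char #1 = E0 A9 A7.
Offset 3: leading byte 0xF0 = 11110000 → 4-byte char #2 = F0 AB 9D A2.
Offset 7: leading byte 0xF1 = 11110001 → 4-byte char #3 = F1 A9 83 85.
Offset 11: leading byte 0xCE = 11001110 → 2-byte char #4 = CE B2.
Offset 13: leading byte 0xE2 = 11100010 → 3-byte char #5 = E2 82 B4.
Offset 16: leading byte 0xEF = 11101111 → 3-byte char #6 = EF A4 B2.
Offset 19: leading byte 0xC6 = 11000110 → 2-byte char #7 = C6 B6.
Leading byte 0xC6 = 11000110 matches 110xxxxx → 2-byte sequence.
Byte 1: 0xC6 = 11000110, payload 00110 (5 bits).
Byte 2: 0xB6 = 10110110 (10xxxxxx ✓), payload 110110.
Concatenate: 00110110110 = 0x1B6 (11 bits → U+01B6).

U+01B6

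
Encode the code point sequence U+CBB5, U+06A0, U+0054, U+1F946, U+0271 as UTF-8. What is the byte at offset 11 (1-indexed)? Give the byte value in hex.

1-indexed offset 11 is 0-indexed offset 10.
U+CBB5 → 3-byte form EC AE B5 at offsets 0–2.
U+06A0 → 2-byte form DA A0 at offsets 3–4.
U+0054 → 1-byte form 54 at offsets 5–5.
U+1F946 → 4-byte form F0 9F A5 86 at offsets 6–9.
U+0271 → 2-byte form C9 B1 at offsets 10–11.
Offset 10 falls in char 5's range; it's byte 1 of C9 B1 = 0xC9.

0xC9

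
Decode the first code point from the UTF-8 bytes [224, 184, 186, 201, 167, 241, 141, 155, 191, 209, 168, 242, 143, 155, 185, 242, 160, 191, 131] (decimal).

Offset 0: leading byte 0xE0 = 11100000 → 3-byte char #1 = E0 B8 BA.
Leading byte 0xE0 = 11100000 matches 1110xxxx → 3-byte sequence.
Byte 1: 0xE0 = 11100000, payload 0000 (4 bits).
Byte 2: 0xB8 = 10111000 (10xxxxxx ✓), payload 111000.
Byte 3: 0xBA = 10111010 (10xxxxxx ✓), payload 111010.
Concatenate: 0000111000111010 = 0xE3A (16 bits → U+0E3A).

U+0E3A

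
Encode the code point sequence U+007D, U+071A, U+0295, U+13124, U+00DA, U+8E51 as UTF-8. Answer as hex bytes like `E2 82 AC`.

U+007D: 1-byte form → 7D.
U+071A: 2-byte form → DC 9A.
U+0295: 2-byte form → CA 95.
U+13124: 4-byte form → F0 93 84 A4.
U+00DA: 2-byte form → C3 9A.
U+8E51: 3-byte form → E8 B9 91.
Concatenated (14 bytes): 7D DC 9A CA 95 F0 93 84 A4 C3 9A E8 B9 91.

7D DC 9A CA 95 F0 93 84 A4 C3 9A E8 B9 91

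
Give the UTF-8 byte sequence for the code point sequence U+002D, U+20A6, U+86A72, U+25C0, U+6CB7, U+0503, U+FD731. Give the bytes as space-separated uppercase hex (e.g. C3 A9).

U+002D: 1-byte form → 2D.
U+20A6: 3-byte form → E2 82 A6.
U+86A72: 4-byte form → F2 86 A9 B2.
U+25C0: 3-byte form → E2 97 80.
U+6CB7: 3-byte form → E6 B2 B7.
U+0503: 2-byte form → D4 83.
U+FD731: 4-byte form → F3 BD 9C B1.
Concatenated (20 bytes): 2D E2 82 A6 F2 86 A9 B2 E2 97 80 E6 B2 B7 D4 83 F3 BD 9C B1.

2D E2 82 A6 F2 86 A9 B2 E2 97 80 E6 B2 B7 D4 83 F3 BD 9C B1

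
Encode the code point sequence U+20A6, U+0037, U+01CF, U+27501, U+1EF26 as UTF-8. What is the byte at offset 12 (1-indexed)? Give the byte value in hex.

1-indexed offset 12 is 0-indexed offset 11.
U+20A6 → 3-byte form E2 82 A6 at offsets 0–2.
U+0037 → 1-byte form 37 at offsets 3–3.
U+01CF → 2-byte form C7 8F at offsets 4–5.
U+27501 → 4-byte form F0 A7 94 81 at offsets 6–9.
U+1EF26 → 4-byte form F0 9E BC A6 at offsets 10–13.
Offset 11 falls in char 5's range; it's byte 2 of F0 9E BC A6 = 0x9E.

0x9E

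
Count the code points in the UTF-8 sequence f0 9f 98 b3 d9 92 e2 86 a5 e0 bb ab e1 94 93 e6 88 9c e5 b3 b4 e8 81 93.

Byte at offset 0: 0xF0 = 11110000 → 4-byte char (#1). Advance 4.
Byte at offset 4: 0xD9 = 11011001 → 2-byte char (#2). Advance 2.
Byte at offset 6: 0xE2 = 11100010 → 3-byte char (#3). Advance 3.
Byte at offset 9: 0xE0 = 11100000 → 3-byte char (#4). Advance 3.
Byte at offset 12: 0xE1 = 11100001 → 3-byte char (#5). Advance 3.
Byte at offset 15: 0xE6 = 11100110 → 3-byte char (#6). Advance 3.
Byte at offset 18: 0xE5 = 11100101 → 3-byte char (#7). Advance 3.
Byte at offset 21: 0xE8 = 11101000 → 3-byte char (#8). Advance 3.
Reached end at offset 24 after 8 code points.

8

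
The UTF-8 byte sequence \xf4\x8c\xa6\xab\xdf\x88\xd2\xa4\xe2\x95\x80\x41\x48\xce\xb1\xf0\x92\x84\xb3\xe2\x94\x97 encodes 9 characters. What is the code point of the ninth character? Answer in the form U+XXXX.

U+2517

Offset 0: leading byte 0xF4 = 11110100 → 4-byte char #1 = F4 8C A6 AB.
Offset 4: leading byte 0xDF = 11011111 → 2-byte char #2 = DF 88.
Offset 6: leading byte 0xD2 = 11010010 → 2-byte char #3 = D2 A4.
Offset 8: leading byte 0xE2 = 11100010 → 3-byte char #4 = E2 95 80.
Offset 11: leading byte 0x41 = 01000001 → 1-byte char #5 = 41.
Offset 12: leading byte 0x48 = 01001000 → 1-byte char #6 = 48.
Offset 13: leading byte 0xCE = 11001110 → 2-byte char #7 = CE B1.
Offset 15: leading byte 0xF0 = 11110000 → 4-byte char #8 = F0 92 84 B3.
Offset 19: leading byte 0xE2 = 11100010 → 3-byte char #9 = E2 94 97.
Leading byte 0xE2 = 11100010 matches 1110xxxx → 3-byte sequence.
Byte 1: 0xE2 = 11100010, payload 0010 (4 bits).
Byte 2: 0x94 = 10010100 (10xxxxxx ✓), payload 010100.
Byte 3: 0x97 = 10010111 (10xxxxxx ✓), payload 010111.
Concatenate: 0010010100010111 = 0x2517 (16 bits → U+2517).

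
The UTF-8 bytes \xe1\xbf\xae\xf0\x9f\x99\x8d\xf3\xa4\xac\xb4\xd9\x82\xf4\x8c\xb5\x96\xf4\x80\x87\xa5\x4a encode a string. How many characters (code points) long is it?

Byte at offset 0: 0xE1 = 11100001 → 3-byte char (#1). Advance 3.
Byte at offset 3: 0xF0 = 11110000 → 4-byte char (#2). Advance 4.
Byte at offset 7: 0xF3 = 11110011 → 4-byte char (#3). Advance 4.
Byte at offset 11: 0xD9 = 11011001 → 2-byte char (#4). Advance 2.
Byte at offset 13: 0xF4 = 11110100 → 4-byte char (#5). Advance 4.
Byte at offset 17: 0xF4 = 11110100 → 4-byte char (#6). Advance 4.
Byte at offset 21: 0x4A = 01001010 → 1-byte char (#7). Advance 1.
Reached end at offset 22 after 7 code points.

7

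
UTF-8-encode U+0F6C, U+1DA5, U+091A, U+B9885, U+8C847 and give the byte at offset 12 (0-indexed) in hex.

U+0F6C → 3-byte form E0 BD AC at offsets 0–2.
U+1DA5 → 3-byte form E1 B6 A5 at offsets 3–5.
U+091A → 3-byte form E0 A4 9A at offsets 6–8.
U+B9885 → 4-byte form F2 B9 A2 85 at offsets 9–12.
Offset 12 falls in char 4's range; it's byte 4 of F2 B9 A2 85 = 0x85.

0x85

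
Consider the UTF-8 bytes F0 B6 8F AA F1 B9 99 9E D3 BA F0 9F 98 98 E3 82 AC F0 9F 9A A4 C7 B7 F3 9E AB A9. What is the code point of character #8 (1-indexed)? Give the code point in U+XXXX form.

U+DEAE9

Offset 0: leading byte 0xF0 = 11110000 → 4-byte char #1 = F0 B6 8F AA.
Offset 4: leading byte 0xF1 = 11110001 → 4-byte char #2 = F1 B9 99 9E.
Offset 8: leading byte 0xD3 = 11010011 → 2-byte char #3 = D3 BA.
Offset 10: leading byte 0xF0 = 11110000 → 4-byte char #4 = F0 9F 98 98.
Offset 14: leading byte 0xE3 = 11100011 → 3-byte char #5 = E3 82 AC.
Offset 17: leading byte 0xF0 = 11110000 → 4-byte char #6 = F0 9F 9A A4.
Offset 21: leading byte 0xC7 = 11000111 → 2-byte char #7 = C7 B7.
Offset 23: leading byte 0xF3 = 11110011 → 4-byte char #8 = F3 9E AB A9.
Leading byte 0xF3 = 11110011 matches 11110xxx → 4-byte sequence.
Byte 1: 0xF3 = 11110011, payload 011 (3 bits).
Byte 2: 0x9E = 10011110 (10xxxxxx ✓), payload 011110.
Byte 3: 0xAB = 10101011 (10xxxxxx ✓), payload 101011.
Byte 4: 0xA9 = 10101001 (10xxxxxx ✓), payload 101001.
Concatenate: 011011110101011101001 = 0xDEAE9 (21 bits → U+DEAE9).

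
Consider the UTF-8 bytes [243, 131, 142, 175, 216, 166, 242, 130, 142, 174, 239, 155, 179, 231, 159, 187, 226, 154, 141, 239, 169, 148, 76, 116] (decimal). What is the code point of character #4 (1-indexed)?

Offset 0: leading byte 0xF3 = 11110011 → 4-byte char #1 = F3 83 8E AF.
Offset 4: leading byte 0xD8 = 11011000 → 2-byte char #2 = D8 A6.
Offset 6: leading byte 0xF2 = 11110010 → 4-byte char #3 = F2 82 8E AE.
Offset 10: leading byte 0xEF = 11101111 → 3-byte char #4 = EF 9B B3.
Leading byte 0xEF = 11101111 matches 1110xxxx → 3-byte sequence.
Byte 1: 0xEF = 11101111, payload 1111 (4 bits).
Byte 2: 0x9B = 10011011 (10xxxxxx ✓), payload 011011.
Byte 3: 0xB3 = 10110011 (10xxxxxx ✓), payload 110011.
Concatenate: 1111011011110011 = 0xF6F3 (16 bits → U+F6F3).

U+F6F3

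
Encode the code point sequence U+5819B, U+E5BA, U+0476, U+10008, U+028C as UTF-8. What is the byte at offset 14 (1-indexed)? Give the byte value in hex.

1-indexed offset 14 is 0-indexed offset 13.
U+5819B → 4-byte form F1 98 86 9B at offsets 0–3.
U+E5BA → 3-byte form EE 96 BA at offsets 4–6.
U+0476 → 2-byte form D1 B6 at offsets 7–8.
U+10008 → 4-byte form F0 90 80 88 at offsets 9–12.
U+028C → 2-byte form CA 8C at offsets 13–14.
Offset 13 falls in char 5's range; it's byte 1 of CA 8C = 0xCA.

0xCA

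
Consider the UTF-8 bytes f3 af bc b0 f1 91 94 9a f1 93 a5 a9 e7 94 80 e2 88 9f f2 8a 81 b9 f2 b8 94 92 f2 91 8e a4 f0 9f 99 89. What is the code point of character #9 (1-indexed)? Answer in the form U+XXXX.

Offset 0: leading byte 0xF3 = 11110011 → 4-byte char #1 = F3 AF BC B0.
Offset 4: leading byte 0xF1 = 11110001 → 4-byte char #2 = F1 91 94 9A.
Offset 8: leading byte 0xF1 = 11110001 → 4-byte char #3 = F1 93 A5 A9.
Offset 12: leading byte 0xE7 = 11100111 → 3-byte char #4 = E7 94 80.
Offset 15: leading byte 0xE2 = 11100010 → 3-byte char #5 = E2 88 9F.
Offset 18: leading byte 0xF2 = 11110010 → 4-byte char #6 = F2 8A 81 B9.
Offset 22: leading byte 0xF2 = 11110010 → 4-byte char #7 = F2 B8 94 92.
Offset 26: leading byte 0xF2 = 11110010 → 4-byte char #8 = F2 91 8E A4.
Offset 30: leading byte 0xF0 = 11110000 → 4-byte char #9 = F0 9F 99 89.
Leading byte 0xF0 = 11110000 matches 11110xxx → 4-byte sequence.
Byte 1: 0xF0 = 11110000, payload 000 (3 bits).
Byte 2: 0x9F = 10011111 (10xxxxxx ✓), payload 011111.
Byte 3: 0x99 = 10011001 (10xxxxxx ✓), payload 011001.
Byte 4: 0x89 = 10001001 (10xxxxxx ✓), payload 001001.
Concatenate: 000011111011001001001 = 0x1F649 (21 bits → U+1F649).

U+1F649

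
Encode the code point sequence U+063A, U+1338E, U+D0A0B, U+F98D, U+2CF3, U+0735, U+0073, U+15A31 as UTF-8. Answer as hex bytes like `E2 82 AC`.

D8 BA F0 93 8E 8E F3 90 A8 8B EF A6 8D E2 B3 B3 DC B5 73 F0 95 A8 B1

U+063A: 2-byte form → D8 BA.
U+1338E: 4-byte form → F0 93 8E 8E.
U+D0A0B: 4-byte form → F3 90 A8 8B.
U+F98D: 3-byte form → EF A6 8D.
U+2CF3: 3-byte form → E2 B3 B3.
U+0735: 2-byte form → DC B5.
U+0073: 1-byte form → 73.
U+15A31: 4-byte form → F0 95 A8 B1.
Concatenated (23 bytes): D8 BA F0 93 8E 8E F3 90 A8 8B EF A6 8D E2 B3 B3 DC B5 73 F0 95 A8 B1.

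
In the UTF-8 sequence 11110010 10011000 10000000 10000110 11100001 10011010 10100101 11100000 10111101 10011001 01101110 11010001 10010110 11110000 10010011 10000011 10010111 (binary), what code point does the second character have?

Offset 0: leading byte 0xF2 = 11110010 → 4-byte char #1 = F2 98 80 86.
Offset 4: leading byte 0xE1 = 11100001 → 3-byte char #2 = E1 9A A5.
Leading byte 0xE1 = 11100001 matches 1110xxxx → 3-byte sequence.
Byte 1: 0xE1 = 11100001, payload 0001 (4 bits).
Byte 2: 0x9A = 10011010 (10xxxxxx ✓), payload 011010.
Byte 3: 0xA5 = 10100101 (10xxxxxx ✓), payload 100101.
Concatenate: 0001011010100101 = 0x16A5 (16 bits → U+16A5).

U+16A5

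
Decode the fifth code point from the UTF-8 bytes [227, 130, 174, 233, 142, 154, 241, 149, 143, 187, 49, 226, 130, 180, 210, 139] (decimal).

Offset 0: leading byte 0xE3 = 11100011 → 3-byte char #1 = E3 82 AE.
Offset 3: leading byte 0xE9 = 11101001 → 3-byte char #2 = E9 8E 9A.
Offset 6: leading byte 0xF1 = 11110001 → 4-byte char #3 = F1 95 8F BB.
Offset 10: leading byte 0x31 = 00110001 → 1-byte char #4 = 31.
Offset 11: leading byte 0xE2 = 11100010 → 3-byte char #5 = E2 82 B4.
Leading byte 0xE2 = 11100010 matches 1110xxxx → 3-byte sequence.
Byte 1: 0xE2 = 11100010, payload 0010 (4 bits).
Byte 2: 0x82 = 10000010 (10xxxxxx ✓), payload 000010.
Byte 3: 0xB4 = 10110100 (10xxxxxx ✓), payload 110100.
Concatenate: 0010000010110100 = 0x20B4 (16 bits → U+20B4).

U+20B4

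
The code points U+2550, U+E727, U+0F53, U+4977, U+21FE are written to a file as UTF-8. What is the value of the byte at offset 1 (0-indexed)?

U+2550 → 3-byte form E2 95 90 at offsets 0–2.
Offset 1 falls in char 1's range; it's byte 2 of E2 95 90 = 0x95.

0x95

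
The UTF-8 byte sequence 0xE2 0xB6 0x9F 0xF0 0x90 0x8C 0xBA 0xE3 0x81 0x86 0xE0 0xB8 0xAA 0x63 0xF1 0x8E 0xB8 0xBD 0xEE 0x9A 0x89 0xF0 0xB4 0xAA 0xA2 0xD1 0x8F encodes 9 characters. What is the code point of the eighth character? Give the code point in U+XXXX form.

U+34AA2

Offset 0: leading byte 0xE2 = 11100010 → 3-byte char #1 = E2 B6 9F.
Offset 3: leading byte 0xF0 = 11110000 → 4-byte char #2 = F0 90 8C BA.
Offset 7: leading byte 0xE3 = 11100011 → 3-byte char #3 = E3 81 86.
Offset 10: leading byte 0xE0 = 11100000 → 3-byte char #4 = E0 B8 AA.
Offset 13: leading byte 0x63 = 01100011 → 1-byte char #5 = 63.
Offset 14: leading byte 0xF1 = 11110001 → 4-byte char #6 = F1 8E B8 BD.
Offset 18: leading byte 0xEE = 11101110 → 3-byte char #7 = EE 9A 89.
Offset 21: leading byte 0xF0 = 11110000 → 4-byte char #8 = F0 B4 AA A2.
Leading byte 0xF0 = 11110000 matches 11110xxx → 4-byte sequence.
Byte 1: 0xF0 = 11110000, payload 000 (3 bits).
Byte 2: 0xB4 = 10110100 (10xxxxxx ✓), payload 110100.
Byte 3: 0xAA = 10101010 (10xxxxxx ✓), payload 101010.
Byte 4: 0xA2 = 10100010 (10xxxxxx ✓), payload 100010.
Concatenate: 000110100101010100010 = 0x34AA2 (21 bits → U+34AA2).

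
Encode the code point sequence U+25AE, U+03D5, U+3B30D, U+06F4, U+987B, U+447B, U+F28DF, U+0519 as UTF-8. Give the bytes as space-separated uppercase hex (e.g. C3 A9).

U+25AE: 3-byte form → E2 96 AE.
U+03D5: 2-byte form → CF 95.
U+3B30D: 4-byte form → F0 BB 8C 8D.
U+06F4: 2-byte form → DB B4.
U+987B: 3-byte form → E9 A1 BB.
U+447B: 3-byte form → E4 91 BB.
U+F28DF: 4-byte form → F3 B2 A3 9F.
U+0519: 2-byte form → D4 99.
Concatenated (23 bytes): E2 96 AE CF 95 F0 BB 8C 8D DB B4 E9 A1 BB E4 91 BB F3 B2 A3 9F D4 99.

E2 96 AE CF 95 F0 BB 8C 8D DB B4 E9 A1 BB E4 91 BB F3 B2 A3 9F D4 99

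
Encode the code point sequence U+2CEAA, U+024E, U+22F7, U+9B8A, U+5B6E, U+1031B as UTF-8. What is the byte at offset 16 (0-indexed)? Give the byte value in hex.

0x90

U+2CEAA → 4-byte form F0 AC BA AA at offsets 0–3.
U+024E → 2-byte form C9 8E at offsets 4–5.
U+22F7 → 3-byte form E2 8B B7 at offsets 6–8.
U+9B8A → 3-byte form E9 AE 8A at offsets 9–11.
U+5B6E → 3-byte form E5 AD AE at offsets 12–14.
U+1031B → 4-byte form F0 90 8C 9B at offsets 15–18.
Offset 16 falls in char 6's range; it's byte 2 of F0 90 8C 9B = 0x90.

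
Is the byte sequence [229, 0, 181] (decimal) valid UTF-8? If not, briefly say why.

Leading byte 0xE5 = 11100101 → 3-byte form.
Byte 2 is 0x00 = 00000000, which is not 10xxxxxx — expected a continuation byte.

invalid (non-continuation byte where continuation expected)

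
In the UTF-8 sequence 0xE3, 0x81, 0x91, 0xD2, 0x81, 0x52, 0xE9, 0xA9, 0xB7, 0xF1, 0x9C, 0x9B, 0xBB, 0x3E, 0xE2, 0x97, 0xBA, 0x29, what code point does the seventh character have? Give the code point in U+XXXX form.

U+25FA

Offset 0: leading byte 0xE3 = 11100011 → 3-byte char #1 = E3 81 91.
Offset 3: leading byte 0xD2 = 11010010 → 2-byte char #2 = D2 81.
Offset 5: leading byte 0x52 = 01010010 → 1-byte char #3 = 52.
Offset 6: leading byte 0xE9 = 11101001 → 3-byte char #4 = E9 A9 B7.
Offset 9: leading byte 0xF1 = 11110001 → 4-byte char #5 = F1 9C 9B BB.
Offset 13: leading byte 0x3E = 00111110 → 1-byte char #6 = 3E.
Offset 14: leading byte 0xE2 = 11100010 → 3-byte char #7 = E2 97 BA.
Leading byte 0xE2 = 11100010 matches 1110xxxx → 3-byte sequence.
Byte 1: 0xE2 = 11100010, payload 0010 (4 bits).
Byte 2: 0x97 = 10010111 (10xxxxxx ✓), payload 010111.
Byte 3: 0xBA = 10111010 (10xxxxxx ✓), payload 111010.
Concatenate: 0010010111111010 = 0x25FA (16 bits → U+25FA).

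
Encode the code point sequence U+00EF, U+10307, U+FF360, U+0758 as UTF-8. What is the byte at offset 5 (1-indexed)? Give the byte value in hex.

0x8C

1-indexed offset 5 is 0-indexed offset 4.
U+00EF → 2-byte form C3 AF at offsets 0–1.
U+10307 → 4-byte form F0 90 8C 87 at offsets 2–5.
Offset 4 falls in char 2's range; it's byte 3 of F0 90 8C 87 = 0x8C.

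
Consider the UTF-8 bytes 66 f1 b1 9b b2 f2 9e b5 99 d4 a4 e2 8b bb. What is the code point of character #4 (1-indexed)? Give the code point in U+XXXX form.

Offset 0: leading byte 0x66 = 01100110 → 1-byte char #1 = 66.
Offset 1: leading byte 0xF1 = 11110001 → 4-byte char #2 = F1 B1 9B B2.
Offset 5: leading byte 0xF2 = 11110010 → 4-byte char #3 = F2 9E B5 99.
Offset 9: leading byte 0xD4 = 11010100 → 2-byte char #4 = D4 A4.
Leading byte 0xD4 = 11010100 matches 110xxxxx → 2-byte sequence.
Byte 1: 0xD4 = 11010100, payload 10100 (5 bits).
Byte 2: 0xA4 = 10100100 (10xxxxxx ✓), payload 100100.
Concatenate: 10100100100 = 0x524 (11 bits → U+0524).

U+0524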